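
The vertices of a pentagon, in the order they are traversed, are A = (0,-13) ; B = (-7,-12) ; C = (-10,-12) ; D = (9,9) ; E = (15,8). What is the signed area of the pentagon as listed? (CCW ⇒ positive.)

Σ = (-91) + (-36) + (18) + (-63) + (-195) = -367
Signed area = Σ/2 = -183.5 (negative ⇒ clockwise traversal).

-183.5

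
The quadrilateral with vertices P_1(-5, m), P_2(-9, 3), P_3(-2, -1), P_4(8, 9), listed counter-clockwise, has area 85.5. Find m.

8

Write out the shoelace sum; only the two edges meeting at P_1 involve m:
2·Area = [(8·m − (-5)·9) + ((-5)·3 − (-9)·m)] + 5
       = 17·m + 35 = 171
⇒ m = 8.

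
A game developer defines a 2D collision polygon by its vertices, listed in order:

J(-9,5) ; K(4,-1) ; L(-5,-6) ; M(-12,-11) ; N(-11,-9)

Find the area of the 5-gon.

Σ = (-11) + (-29) + (-17) + (-13) + (-136) = -206
Area = |Σ|/2 = 103.

103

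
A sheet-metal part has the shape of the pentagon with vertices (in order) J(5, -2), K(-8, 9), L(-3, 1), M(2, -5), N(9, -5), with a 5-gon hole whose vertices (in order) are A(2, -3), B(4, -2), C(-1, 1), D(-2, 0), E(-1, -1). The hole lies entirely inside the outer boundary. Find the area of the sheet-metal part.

42

Outer boundary:
Apply the shoelace formula: 2A = Σ (x_i·y_{i+1} − x_{i+1}·y_i), indices taken mod 5.
Cross-terms: 29, 19, 13, 35, 7  ⇒  Σ = 103
Area = |Σ|/2 = 51.5.
Hole:
Cross-terms: 8, 2, 2, 2, 5  ⇒  Σ = 19
Area = |Σ|/2 = 9.5.
Net area = 51.5 − 9.5 = 42.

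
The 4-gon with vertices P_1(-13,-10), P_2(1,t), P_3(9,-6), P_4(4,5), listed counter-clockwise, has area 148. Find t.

-9

The doubled signed area Σ (x_i y_{i+1} − x_{i+1} y_i) is linear in t.
With t=0 it equals 98; the coefficient of t is -22 (from the two edges through P_2).
So -22·t + 98 = 2·148 = 296 ⇒ t = -9.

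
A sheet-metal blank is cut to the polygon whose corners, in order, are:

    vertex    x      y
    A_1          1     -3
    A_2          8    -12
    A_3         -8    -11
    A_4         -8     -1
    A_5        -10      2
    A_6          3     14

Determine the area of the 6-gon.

223.5

Apply the shoelace formula: 2A = Σ (x_i·y_{i+1} − x_{i+1}·y_i), indices taken mod 6.
Σ = (12) + (-184) + (-80) + (-26) + (-146) + (-23) = -447
Area = |Σ|/2 = 223.5.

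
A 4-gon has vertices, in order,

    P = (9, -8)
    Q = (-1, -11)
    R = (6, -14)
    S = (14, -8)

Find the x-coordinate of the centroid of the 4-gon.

Apply the shoelace formula. First the cross-terms c_i = x_i·y_{i+1} − x_{i+1}·y_i:
  -107, 80, 148, -40  ⇒  2A = 81, A = 40.5.
Then Σ (x_i + x_{i+1})·c_i = 1584, so x̄ = 1584 / (6·40.5) = 176/27.

176/27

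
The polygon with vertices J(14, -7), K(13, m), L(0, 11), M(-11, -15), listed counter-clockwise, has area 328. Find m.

Write out the shoelace sum; only the two edges meeting at K involve m:
2·Area = [(14·m − 13·(-7)) + (13·11 − 0·m)] + 408
       = 14·m + 642 = 656
⇒ m = 1.

1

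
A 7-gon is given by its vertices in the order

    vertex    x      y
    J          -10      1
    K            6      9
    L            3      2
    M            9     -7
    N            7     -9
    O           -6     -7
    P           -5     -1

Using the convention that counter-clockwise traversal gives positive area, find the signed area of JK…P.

Cross-terms: -96, -15, -39, -32, -103, -29, -15  ⇒  Σ = -329
Signed area = Σ/2 = -164.5 (negative ⇒ clockwise traversal).

-164.5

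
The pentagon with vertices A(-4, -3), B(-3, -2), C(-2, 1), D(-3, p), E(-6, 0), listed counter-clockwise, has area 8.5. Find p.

The doubled signed area Σ (x_i y_{i+1} − x_{i+1} y_i) is linear in p.
With p=0 it equals 13; the coefficient of p is 4 (from the two edges through D).
So 4·p + 13 = 2·8.5 = 17 ⇒ p = 1.

1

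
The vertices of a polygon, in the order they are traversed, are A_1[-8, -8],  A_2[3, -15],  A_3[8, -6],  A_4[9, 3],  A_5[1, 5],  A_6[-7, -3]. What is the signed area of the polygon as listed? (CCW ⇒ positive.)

Cross-terms: 144, 102, 78, 42, 32, 32  ⇒  Σ = 430
Signed area = Σ/2 = 215 (positive ⇒ counter-clockwise traversal).

215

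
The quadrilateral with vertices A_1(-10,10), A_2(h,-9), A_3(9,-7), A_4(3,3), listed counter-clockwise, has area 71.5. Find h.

8

The doubled signed area Σ (x_i y_{i+1} − x_{i+1} y_i) is linear in h.
With h=0 it equals 279; the coefficient of h is -17 (from the two edges through A_2).
So -17·h + 279 = 2·71.5 = 143 ⇒ h = 8.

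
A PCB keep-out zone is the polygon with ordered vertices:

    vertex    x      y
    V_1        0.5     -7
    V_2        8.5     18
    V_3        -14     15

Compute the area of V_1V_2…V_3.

Apply Gauss's area formula: 2A = Σ (x_i·y_{i+1} − x_{i+1}·y_i), indices taken mod 3.
Cross-terms: 68.5, 379.5, 90.5  ⇒  Σ = 538.5
Area = |Σ|/2 = 269.25.

269.25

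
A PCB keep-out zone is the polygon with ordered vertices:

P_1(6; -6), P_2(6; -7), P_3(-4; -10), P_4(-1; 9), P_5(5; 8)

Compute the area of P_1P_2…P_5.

135.5

Apply the shoelace (surveyor's) formula: 2A = Σ (x_i·y_{i+1} − x_{i+1}·y_i), indices taken mod 5.
P_1→P_2: (6)(-7) − (6)(-6) = -6
P_2→P_3: (6)(-10) − (-4)(-7) = -88
P_3→P_4: (-4)(9) − (-1)(-10) = -46
P_4→P_5: (-1)(8) − (5)(9) = -53
P_5→P_1: (5)(-6) − (6)(8) = -78
Σ = -271
Area = |Σ|/2 = 135.5.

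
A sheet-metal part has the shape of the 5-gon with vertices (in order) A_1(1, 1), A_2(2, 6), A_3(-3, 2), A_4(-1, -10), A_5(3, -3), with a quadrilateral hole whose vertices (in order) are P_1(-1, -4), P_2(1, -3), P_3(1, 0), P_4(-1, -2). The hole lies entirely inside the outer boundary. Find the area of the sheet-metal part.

43.5

Outer boundary:
Apply Gauss's area formula: 2A = Σ (x_i·y_{i+1} − x_{i+1}·y_i), indices taken mod 5.
A_1→A_2: (1)(6) − (2)(1) = 4
A_2→A_3: (2)(2) − (-3)(6) = 22
A_3→A_4: (-3)(-10) − (-1)(2) = 32
A_4→A_5: (-1)(-3) − (3)(-10) = 33
A_5→A_1: (3)(1) − (1)(-3) = 6
Σ = 97
Area = |Σ|/2 = 48.5.
Hole:
Σ = (7) + (3) + (-2) + (2) = 10
Area = |Σ|/2 = 5.
Net area = 48.5 − 5 = 43.5.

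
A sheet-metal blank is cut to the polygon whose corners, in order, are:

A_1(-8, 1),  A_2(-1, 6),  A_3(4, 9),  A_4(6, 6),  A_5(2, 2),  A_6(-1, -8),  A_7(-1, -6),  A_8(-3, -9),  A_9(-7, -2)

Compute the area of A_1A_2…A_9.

Apply Gauss's area formula: 2A = Σ (x_i·y_{i+1} − x_{i+1}·y_i), indices taken mod 9.
A_1→A_2: (-8)(6) − (-1)(1) = -47
A_2→A_3: (-1)(9) − (4)(6) = -33
A_3→A_4: (4)(6) − (6)(9) = -30
A_4→A_5: (6)(2) − (2)(6) = 0
A_5→A_6: (2)(-8) − (-1)(2) = -14
A_6→A_7: (-1)(-6) − (-1)(-8) = -2
A_7→A_8: (-1)(-9) − (-3)(-6) = -9
A_8→A_9: (-3)(-2) − (-7)(-9) = -57
A_9→A_1: (-7)(1) − (-8)(-2) = -23
Σ = -215
Area = |Σ|/2 = 107.5.

107.5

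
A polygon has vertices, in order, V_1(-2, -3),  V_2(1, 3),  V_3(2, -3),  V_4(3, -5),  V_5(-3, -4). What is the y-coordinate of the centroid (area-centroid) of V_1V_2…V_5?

Apply the shoelace (surveyor's) formula. First the cross-terms c_i = x_i·y_{i+1} − x_{i+1}·y_i:
  -3, -9, -1, -27, 1  ⇒  2A = -39, A = -19.5.
Then Σ (y_i + y_{i+1})·c_i = 244, so ȳ = 244 / (6·(-19.5)) = -244/117.

-244/117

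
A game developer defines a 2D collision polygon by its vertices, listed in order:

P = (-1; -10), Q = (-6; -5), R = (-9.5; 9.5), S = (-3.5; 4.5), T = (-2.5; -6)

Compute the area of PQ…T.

58.875

Apply Gauss's area formula: 2A = Σ (x_i·y_{i+1} − x_{i+1}·y_i), indices taken mod 5.
Σ = (-55) + (-104.5) + (-9.5) + (32.25) + (19) = -117.75
Area = |Σ|/2 = 58.875.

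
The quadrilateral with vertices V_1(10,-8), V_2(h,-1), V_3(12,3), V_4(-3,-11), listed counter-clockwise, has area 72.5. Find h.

Write out the shoelace sum; only the two edges meeting at V_2 involve h:
2·Area = [(10·(-1) − h·(-8)) + (h·3 − 12·(-1))] + 11
       = 11·h + 13 = 145
⇒ h = 12.

12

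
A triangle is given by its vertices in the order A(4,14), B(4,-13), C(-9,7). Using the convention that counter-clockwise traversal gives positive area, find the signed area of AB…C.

-175.5

Apply the shoelace (surveyor's) formula: 2A = Σ (x_i·y_{i+1} − x_{i+1}·y_i), indices taken mod 3.
Σ = (-108) + (-89) + (-154) = -351
Signed area = Σ/2 = -175.5 (negative ⇒ clockwise traversal).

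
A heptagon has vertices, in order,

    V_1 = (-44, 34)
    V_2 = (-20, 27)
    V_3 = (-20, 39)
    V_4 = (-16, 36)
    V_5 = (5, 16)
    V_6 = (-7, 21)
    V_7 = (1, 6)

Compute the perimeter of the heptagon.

154

|V_1V_2| = √((24)² + (-7)²) = √625 = 25
|V_2V_3| = √((0)² + (12)²) = √144 = 12
|V_3V_4| = √((4)² + (-3)²) = √25 = 5
|V_4V_5| = √((21)² + (-20)²) = √841 = 29
|V_5V_6| = √((-12)² + (5)²) = √169 = 13
|V_6V_7| = √((8)² + (-15)²) = √289 = 17
|V_7V_1| = √((-45)² + (28)²) = √2809 = 53
Perimeter = 25 + 12 + 5 + 29 + 13 + 17 + 53 = 154.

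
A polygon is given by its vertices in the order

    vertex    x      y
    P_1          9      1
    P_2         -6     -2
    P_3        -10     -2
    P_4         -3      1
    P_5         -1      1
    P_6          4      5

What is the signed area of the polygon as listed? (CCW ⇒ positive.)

Σ = (-12) + (-8) + (-16) + (-2) + (-9) + (-41) = -88
Signed area = Σ/2 = -44 (negative ⇒ clockwise traversal).

-44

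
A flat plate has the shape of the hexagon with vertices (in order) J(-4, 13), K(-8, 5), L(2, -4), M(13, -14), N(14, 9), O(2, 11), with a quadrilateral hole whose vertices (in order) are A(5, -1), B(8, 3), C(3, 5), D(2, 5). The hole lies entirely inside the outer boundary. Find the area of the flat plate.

Outer boundary:
Cross-terms: 84, 22, 24, 313, 136, 70  ⇒  Σ = 649
Area = |Σ|/2 = 324.5.
Hole:
Apply Gauss's area formula: 2A = Σ (x_i·y_{i+1} − x_{i+1}·y_i), indices taken mod 4.
Σ = (23) + (31) + (5) + (-27) = 32
Area = |Σ|/2 = 16.
Net area = 324.5 − 16 = 308.5.

308.5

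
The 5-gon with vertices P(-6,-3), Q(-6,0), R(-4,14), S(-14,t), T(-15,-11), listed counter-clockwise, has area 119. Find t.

1

Write out the shoelace sum; only the two edges meeting at S involve t:
2·Area = [((-4)·t − (-14)·14) + ((-14)·(-11) − (-15)·t)] + -123
       = 11·t + 227 = 238
⇒ t = 1.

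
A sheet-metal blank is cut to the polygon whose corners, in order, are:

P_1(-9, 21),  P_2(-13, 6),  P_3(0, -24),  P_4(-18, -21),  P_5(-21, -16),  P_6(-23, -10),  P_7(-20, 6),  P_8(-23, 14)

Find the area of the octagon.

524.5

Apply the shoelace formula: 2A = Σ (x_i·y_{i+1} − x_{i+1}·y_i), indices taken mod 8.
Cross-terms: 219, 312, -432, -153, -158, -338, -142, -357  ⇒  Σ = -1049
Area = |Σ|/2 = 524.5.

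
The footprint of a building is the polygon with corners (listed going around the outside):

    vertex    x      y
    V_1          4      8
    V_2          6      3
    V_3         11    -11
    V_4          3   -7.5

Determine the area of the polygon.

65.25

Apply the surveyor's formula: 2A = Σ (x_i·y_{i+1} − x_{i+1}·y_i), indices taken mod 4.
Cross-terms: -36, -99, -49.5, 54  ⇒  Σ = -130.5
Area = |Σ|/2 = 65.25.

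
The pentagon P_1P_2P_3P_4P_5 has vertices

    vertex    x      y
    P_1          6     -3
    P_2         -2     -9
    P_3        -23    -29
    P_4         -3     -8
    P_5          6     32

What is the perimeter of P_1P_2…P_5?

144

|P_1P_2| = √((-8)² + (-6)²) = √100 = 10
|P_2P_3| = √((-21)² + (-20)²) = √841 = 29
|P_3P_4| = √((20)² + (21)²) = √841 = 29
|P_4P_5| = √((9)² + (40)²) = √1681 = 41
|P_5P_1| = √((0)² + (-35)²) = √1225 = 35
Perimeter = 10 + 29 + 29 + 41 + 35 = 144.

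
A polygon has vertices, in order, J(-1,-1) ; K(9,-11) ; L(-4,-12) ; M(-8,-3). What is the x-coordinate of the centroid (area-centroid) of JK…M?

Apply the shoelace (surveyor's) formula. First the cross-terms c_i = x_i·y_{i+1} − x_{i+1}·y_i:
  20, -152, -84, 5  ⇒  2A = -211, A = -105.5.
Then Σ (x_i + x_{i+1})·c_i = 363, so x̄ = 363 / (6·(-105.5)) = -121/211.

-121/211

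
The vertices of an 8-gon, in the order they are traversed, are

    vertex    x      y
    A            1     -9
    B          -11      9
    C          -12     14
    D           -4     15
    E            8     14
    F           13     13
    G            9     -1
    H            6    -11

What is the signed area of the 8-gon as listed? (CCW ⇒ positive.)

-390

Apply the shoelace (surveyor's) formula: 2A = Σ (x_i·y_{i+1} − x_{i+1}·y_i), indices taken mod 8.
Σ = (-90) + (-46) + (-124) + (-176) + (-78) + (-130) + (-93) + (-43) = -780
Signed area = Σ/2 = -390 (negative ⇒ clockwise traversal).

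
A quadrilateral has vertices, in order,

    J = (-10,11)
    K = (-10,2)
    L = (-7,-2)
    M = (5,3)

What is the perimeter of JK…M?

44

|JK| = √((0)² + (-9)²) = √81 = 9
|KL| = √((3)² + (-4)²) = √25 = 5
|LM| = √((12)² + (5)²) = √169 = 13
|MJ| = √((-15)² + (8)²) = √289 = 17
Perimeter = 9 + 5 + 13 + 17 = 44.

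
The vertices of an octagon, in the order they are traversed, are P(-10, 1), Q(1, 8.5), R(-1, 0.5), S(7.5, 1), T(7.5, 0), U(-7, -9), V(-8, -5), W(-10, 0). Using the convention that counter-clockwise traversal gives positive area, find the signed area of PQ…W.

-126.875

P→Q: (-10)(8.5) − (1)(1) = -86
Q→R: (1)(0.5) − (-1)(8.5) = 9
R→S: (-1)(1) − (7.5)(0.5) = -4.75
S→T: (7.5)(0) − (7.5)(1) = -7.5
T→U: (7.5)(-9) − (-7)(0) = -67.5
U→V: (-7)(-5) − (-8)(-9) = -37
V→W: (-8)(0) − (-10)(-5) = -50
W→P: (-10)(1) − (-10)(0) = -10
Σ = -253.75
Signed area = Σ/2 = -126.875 (negative ⇒ clockwise traversal).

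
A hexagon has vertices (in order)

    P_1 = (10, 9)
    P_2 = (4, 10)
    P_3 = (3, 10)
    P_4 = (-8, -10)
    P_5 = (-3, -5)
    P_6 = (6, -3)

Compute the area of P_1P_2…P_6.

128.5

Apply the shoelace formula: 2A = Σ (x_i·y_{i+1} − x_{i+1}·y_i), indices taken mod 6.
Σ = (64) + (10) + (50) + (10) + (39) + (84) = 257
Area = |Σ|/2 = 128.5.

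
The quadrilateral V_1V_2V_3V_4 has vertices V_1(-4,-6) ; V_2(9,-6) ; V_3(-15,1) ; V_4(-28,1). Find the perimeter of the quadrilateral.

|V_1V_2| = √((13)² + (0)²) = √169 = 13
|V_2V_3| = √((-24)² + (7)²) = √625 = 25
|V_3V_4| = √((-13)² + (0)²) = √169 = 13
|V_4V_1| = √((24)² + (-7)²) = √625 = 25
Perimeter = 13 + 25 + 13 + 25 = 76.

76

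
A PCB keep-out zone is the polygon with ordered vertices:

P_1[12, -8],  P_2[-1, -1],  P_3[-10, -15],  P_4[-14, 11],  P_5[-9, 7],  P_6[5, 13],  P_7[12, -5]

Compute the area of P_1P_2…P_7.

Apply the shoelace formula: 2A = Σ (x_i·y_{i+1} − x_{i+1}·y_i), indices taken mod 7.
P_1→P_2: (12)(-1) − (-1)(-8) = -20
P_2→P_3: (-1)(-15) − (-10)(-1) = 5
P_3→P_4: (-10)(11) − (-14)(-15) = -320
P_4→P_5: (-14)(7) − (-9)(11) = 1
P_5→P_6: (-9)(13) − (5)(7) = -152
P_6→P_7: (5)(-5) − (12)(13) = -181
P_7→P_1: (12)(-8) − (12)(-5) = -36
Σ = -703
Area = |Σ|/2 = 351.5.

351.5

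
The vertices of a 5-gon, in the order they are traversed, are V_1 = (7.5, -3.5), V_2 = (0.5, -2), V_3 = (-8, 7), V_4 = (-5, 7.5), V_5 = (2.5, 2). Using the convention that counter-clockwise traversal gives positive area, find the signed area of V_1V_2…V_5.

-51.625

Σ = (-13.25) + (-12.5) + (-25) + (-28.75) + (-23.75) = -103.25
Signed area = Σ/2 = -51.625 (negative ⇒ clockwise traversal).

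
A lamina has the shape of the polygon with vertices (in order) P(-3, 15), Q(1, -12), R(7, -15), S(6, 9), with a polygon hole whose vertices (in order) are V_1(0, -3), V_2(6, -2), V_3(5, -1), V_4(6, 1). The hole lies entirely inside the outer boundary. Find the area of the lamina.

Outer boundary:
Σ = (21) + (69) + (153) + (117) = 360
Area = |Σ|/2 = 180.
Hole:
V_1→V_2: (0)(-2) − (6)(-3) = 18
V_2→V_3: (6)(-1) − (5)(-2) = 4
V_3→V_4: (5)(1) − (6)(-1) = 11
V_4→V_1: (6)(-3) − (0)(1) = -18
Σ = 15
Area = |Σ|/2 = 7.5.
Net area = 180 − 7.5 = 172.5.

172.5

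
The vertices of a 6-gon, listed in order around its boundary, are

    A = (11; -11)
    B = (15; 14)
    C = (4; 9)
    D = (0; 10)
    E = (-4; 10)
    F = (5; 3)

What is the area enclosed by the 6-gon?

Apply Gauss's area formula: 2A = Σ (x_i·y_{i+1} − x_{i+1}·y_i), indices taken mod 6.
Cross-terms: 319, 79, 40, 40, -62, -88  ⇒  Σ = 328
Area = |Σ|/2 = 164.

164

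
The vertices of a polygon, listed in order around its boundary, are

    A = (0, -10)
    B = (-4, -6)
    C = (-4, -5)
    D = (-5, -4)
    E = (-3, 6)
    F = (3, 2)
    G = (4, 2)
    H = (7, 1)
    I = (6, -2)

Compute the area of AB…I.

105.5

Apply the surveyor's formula: 2A = Σ (x_i·y_{i+1} − x_{i+1}·y_i), indices taken mod 9.
A→B: (0)(-6) − (-4)(-10) = -40
B→C: (-4)(-5) − (-4)(-6) = -4
C→D: (-4)(-4) − (-5)(-5) = -9
D→E: (-5)(6) − (-3)(-4) = -42
E→F: (-3)(2) − (3)(6) = -24
F→G: (3)(2) − (4)(2) = -2
G→H: (4)(1) − (7)(2) = -10
H→I: (7)(-2) − (6)(1) = -20
I→A: (6)(-10) − (0)(-2) = -60
Σ = -211
Area = |Σ|/2 = 105.5.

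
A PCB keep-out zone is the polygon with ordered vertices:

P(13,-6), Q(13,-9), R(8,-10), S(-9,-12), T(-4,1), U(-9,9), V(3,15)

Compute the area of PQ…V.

371

Apply Gauss's area formula: 2A = Σ (x_i·y_{i+1} − x_{i+1}·y_i), indices taken mod 7.
Σ = (-39) + (-58) + (-186) + (-57) + (-27) + (-162) + (-213) = -742
Area = |Σ|/2 = 371.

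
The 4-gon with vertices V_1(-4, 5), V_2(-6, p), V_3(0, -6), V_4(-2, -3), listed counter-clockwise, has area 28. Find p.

-6

Write out the shoelace sum; only the two edges meeting at V_2 involve p:
2·Area = [((-4)·p − (-6)·5) + ((-6)·(-6) − 0·p)] + -34
       = -4·p + 32 = 56
⇒ p = -6.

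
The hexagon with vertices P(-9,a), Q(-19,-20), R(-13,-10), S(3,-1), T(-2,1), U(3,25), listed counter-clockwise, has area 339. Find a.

16

The doubled signed area Σ (x_i y_{i+1} − x_{i+1} y_i) is linear in a.
With a=0 it equals 326; the coefficient of a is 22 (from the two edges through P).
So 22·a + 326 = 2·339 = 678 ⇒ a = 16.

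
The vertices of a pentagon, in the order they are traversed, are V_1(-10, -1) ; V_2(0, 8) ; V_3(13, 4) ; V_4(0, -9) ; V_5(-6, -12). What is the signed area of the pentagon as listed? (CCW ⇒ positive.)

-234.5

Apply the shoelace (surveyor's) formula: 2A = Σ (x_i·y_{i+1} − x_{i+1}·y_i), indices taken mod 5.
Σ = (-80) + (-104) + (-117) + (-54) + (-114) = -469
Signed area = Σ/2 = -234.5 (negative ⇒ clockwise traversal).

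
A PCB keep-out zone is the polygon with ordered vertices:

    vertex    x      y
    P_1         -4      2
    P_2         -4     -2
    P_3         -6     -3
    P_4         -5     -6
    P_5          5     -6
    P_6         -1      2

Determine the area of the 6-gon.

53.5

Apply Gauss's area formula: 2A = Σ (x_i·y_{i+1} − x_{i+1}·y_i), indices taken mod 6.
P_1→P_2: (-4)(-2) − (-4)(2) = 16
P_2→P_3: (-4)(-3) − (-6)(-2) = 0
P_3→P_4: (-6)(-6) − (-5)(-3) = 21
P_4→P_5: (-5)(-6) − (5)(-6) = 60
P_5→P_6: (5)(2) − (-1)(-6) = 4
P_6→P_1: (-1)(2) − (-4)(2) = 6
Σ = 107
Area = |Σ|/2 = 53.5.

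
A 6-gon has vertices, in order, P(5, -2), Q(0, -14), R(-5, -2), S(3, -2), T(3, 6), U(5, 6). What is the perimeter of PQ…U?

|PQ| = √((-5)² + (-12)²) = √169 = 13
|QR| = √((-5)² + (12)²) = √169 = 13
|RS| = √((8)² + (0)²) = √64 = 8
|ST| = √((0)² + (8)²) = √64 = 8
|TU| = √((2)² + (0)²) = √4 = 2
|UP| = √((0)² + (-8)²) = √64 = 8
Perimeter = 13 + 13 + 8 + 8 + 2 + 8 = 52.

52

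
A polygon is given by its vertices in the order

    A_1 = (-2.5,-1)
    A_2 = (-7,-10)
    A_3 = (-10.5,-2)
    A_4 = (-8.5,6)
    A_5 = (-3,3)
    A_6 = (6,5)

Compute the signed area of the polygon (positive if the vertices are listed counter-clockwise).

Apply the shoelace (surveyor's) formula: 2A = Σ (x_i·y_{i+1} − x_{i+1}·y_i), indices taken mod 6.
Σ = (18) + (-91) + (-80) + (-7.5) + (-33) + (6.5) = -187
Signed area = Σ/2 = -93.5 (negative ⇒ clockwise traversal).

-93.5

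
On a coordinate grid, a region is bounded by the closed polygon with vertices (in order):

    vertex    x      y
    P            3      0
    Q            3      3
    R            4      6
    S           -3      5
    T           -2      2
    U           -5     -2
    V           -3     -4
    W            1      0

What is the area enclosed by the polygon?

44.5

Σ = (9) + (6) + (38) + (4) + (14) + (14) + (4) + (0) = 89
Area = |Σ|/2 = 44.5.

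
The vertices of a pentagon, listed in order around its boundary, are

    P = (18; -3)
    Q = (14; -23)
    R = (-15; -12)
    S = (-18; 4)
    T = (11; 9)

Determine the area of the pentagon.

Cross-terms: -372, -513, -276, -206, -195  ⇒  Σ = -1562
Area = |Σ|/2 = 781.

781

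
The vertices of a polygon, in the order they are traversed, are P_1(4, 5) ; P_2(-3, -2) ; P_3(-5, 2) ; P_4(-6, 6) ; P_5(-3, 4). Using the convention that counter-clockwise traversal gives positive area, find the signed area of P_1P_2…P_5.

Cross-terms: 7, -16, -18, -6, -31  ⇒  Σ = -64
Signed area = Σ/2 = -32 (negative ⇒ clockwise traversal).

-32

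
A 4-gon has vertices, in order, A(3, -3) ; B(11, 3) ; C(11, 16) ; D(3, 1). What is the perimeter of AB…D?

44

|AB| = √((8)² + (6)²) = √100 = 10
|BC| = √((0)² + (13)²) = √169 = 13
|CD| = √((-8)² + (-15)²) = √289 = 17
|DA| = √((0)² + (-4)²) = √16 = 4
Perimeter = 10 + 13 + 17 + 4 = 44.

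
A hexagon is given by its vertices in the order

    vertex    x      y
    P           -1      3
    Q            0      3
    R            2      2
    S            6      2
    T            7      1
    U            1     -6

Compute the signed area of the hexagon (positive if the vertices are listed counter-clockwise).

Apply the shoelace (surveyor's) formula: 2A = Σ (x_i·y_{i+1} − x_{i+1}·y_i), indices taken mod 6.
Σ = (-3) + (-6) + (-8) + (-8) + (-43) + (-3) = -71
Signed area = Σ/2 = -35.5 (negative ⇒ clockwise traversal).

-35.5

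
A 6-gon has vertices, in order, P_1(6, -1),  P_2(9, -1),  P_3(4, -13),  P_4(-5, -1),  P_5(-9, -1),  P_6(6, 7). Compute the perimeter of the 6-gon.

60

|P_1P_2| = √((3)² + (0)²) = √9 = 3
|P_2P_3| = √((-5)² + (-12)²) = √169 = 13
|P_3P_4| = √((-9)² + (12)²) = √225 = 15
|P_4P_5| = √((-4)² + (0)²) = √16 = 4
|P_5P_6| = √((15)² + (8)²) = √289 = 17
|P_6P_1| = √((0)² + (-8)²) = √64 = 8
Perimeter = 3 + 13 + 15 + 4 + 17 + 8 = 60.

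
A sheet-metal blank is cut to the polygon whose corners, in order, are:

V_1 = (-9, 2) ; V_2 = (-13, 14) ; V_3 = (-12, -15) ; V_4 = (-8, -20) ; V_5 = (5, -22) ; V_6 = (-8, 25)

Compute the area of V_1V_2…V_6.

408.5

Apply the surveyor's formula: 2A = Σ (x_i·y_{i+1} − x_{i+1}·y_i), indices taken mod 6.
Σ = (-100) + (363) + (120) + (276) + (-51) + (209) = 817
Area = |Σ|/2 = 408.5.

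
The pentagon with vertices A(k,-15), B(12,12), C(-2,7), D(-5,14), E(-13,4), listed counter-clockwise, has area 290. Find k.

Write out the shoelace sum; only the two edges meeting at A involve k:
2·Area = [((-13)·(-15) − k·4) + (k·12 − 12·(-15))] + 277
       = 8·k + 652 = 580
⇒ k = -9.

-9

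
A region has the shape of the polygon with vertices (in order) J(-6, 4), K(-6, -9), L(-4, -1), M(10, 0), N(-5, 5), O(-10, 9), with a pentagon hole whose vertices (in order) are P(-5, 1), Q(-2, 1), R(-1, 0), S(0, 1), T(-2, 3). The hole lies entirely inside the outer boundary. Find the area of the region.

Outer boundary:
Apply the shoelace (surveyor's) formula: 2A = Σ (x_i·y_{i+1} − x_{i+1}·y_i), indices taken mod 6.
Cross-terms: 78, -30, 10, 50, 5, 14  ⇒  Σ = 127
Area = |Σ|/2 = 63.5.
Hole:
Σ = (-3) + (1) + (-1) + (2) + (13) = 12
Area = |Σ|/2 = 6.
Net area = 63.5 − 6 = 57.5.

57.5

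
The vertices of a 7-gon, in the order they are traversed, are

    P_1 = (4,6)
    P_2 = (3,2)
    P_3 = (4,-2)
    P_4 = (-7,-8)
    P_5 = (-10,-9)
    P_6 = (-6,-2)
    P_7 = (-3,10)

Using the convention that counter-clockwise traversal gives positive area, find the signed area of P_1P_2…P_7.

-122.5

Apply the shoelace (surveyor's) formula: 2A = Σ (x_i·y_{i+1} − x_{i+1}·y_i), indices taken mod 7.
Cross-terms: -10, -14, -46, -17, -34, -66, -58  ⇒  Σ = -245
Signed area = Σ/2 = -122.5 (negative ⇒ clockwise traversal).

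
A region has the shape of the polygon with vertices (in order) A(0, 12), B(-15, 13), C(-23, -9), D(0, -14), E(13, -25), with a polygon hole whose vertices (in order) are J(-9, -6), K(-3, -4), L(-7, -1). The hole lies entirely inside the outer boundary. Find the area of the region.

624

Outer boundary:
Apply the surveyor's formula: 2A = Σ (x_i·y_{i+1} − x_{i+1}·y_i), indices taken mod 5.
Σ = (180) + (434) + (322) + (182) + (156) = 1274
Area = |Σ|/2 = 637.
Hole:
Apply the shoelace formula: 2A = Σ (x_i·y_{i+1} − x_{i+1}·y_i), indices taken mod 3.
Σ = (18) + (-25) + (33) = 26
Area = |Σ|/2 = 13.
Net area = 637 − 13 = 624.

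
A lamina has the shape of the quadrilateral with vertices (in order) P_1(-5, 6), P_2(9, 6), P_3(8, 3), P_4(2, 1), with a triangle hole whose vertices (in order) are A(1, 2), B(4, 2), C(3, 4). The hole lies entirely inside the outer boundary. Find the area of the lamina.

Outer boundary:
Σ = (-84) + (-21) + (2) + (17) = -86
Area = |Σ|/2 = 43.
Hole:
Apply Gauss's area formula: 2A = Σ (x_i·y_{i+1} − x_{i+1}·y_i), indices taken mod 3.
Σ = (-6) + (10) + (2) = 6
Area = |Σ|/2 = 3.
Net area = 43 − 3 = 40.

40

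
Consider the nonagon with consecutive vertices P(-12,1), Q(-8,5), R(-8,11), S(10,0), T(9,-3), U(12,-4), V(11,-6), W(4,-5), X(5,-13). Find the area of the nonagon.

Σ = (-52) + (-48) + (-110) + (-30) + (0) + (-28) + (-31) + (-27) + (-151) = -477
Area = |Σ|/2 = 238.5.

238.5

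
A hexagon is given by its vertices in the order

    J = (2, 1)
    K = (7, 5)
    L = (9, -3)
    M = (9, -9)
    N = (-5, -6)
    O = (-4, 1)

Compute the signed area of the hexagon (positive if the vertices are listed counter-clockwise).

-125.5

Apply the shoelace formula: 2A = Σ (x_i·y_{i+1} − x_{i+1}·y_i), indices taken mod 6.
Σ = (3) + (-66) + (-54) + (-99) + (-29) + (-6) = -251
Signed area = Σ/2 = -125.5 (negative ⇒ clockwise traversal).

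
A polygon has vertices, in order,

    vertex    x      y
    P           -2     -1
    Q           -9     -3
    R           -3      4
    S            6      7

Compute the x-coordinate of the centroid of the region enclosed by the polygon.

-94/51

Apply the shoelace formula. First the cross-terms c_i = x_i·y_{i+1} − x_{i+1}·y_i:
  -3, -45, -45, 8  ⇒  2A = -85, A = -42.5.
Then Σ (x_i + x_{i+1})·c_i = 470, so x̄ = 470 / (6·(-42.5)) = -94/51.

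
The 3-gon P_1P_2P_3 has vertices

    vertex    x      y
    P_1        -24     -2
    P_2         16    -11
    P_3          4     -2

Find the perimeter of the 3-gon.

84

|P_1P_2| = √((40)² + (-9)²) = √1681 = 41
|P_2P_3| = √((-12)² + (9)²) = √225 = 15
|P_3P_1| = √((-28)² + (0)²) = √784 = 28
Perimeter = 41 + 15 + 28 = 84.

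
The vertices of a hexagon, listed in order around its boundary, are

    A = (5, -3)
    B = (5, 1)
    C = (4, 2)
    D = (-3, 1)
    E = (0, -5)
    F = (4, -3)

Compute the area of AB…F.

37

Apply the shoelace formula: 2A = Σ (x_i·y_{i+1} − x_{i+1}·y_i), indices taken mod 6.
A→B: (5)(1) − (5)(-3) = 20
B→C: (5)(2) − (4)(1) = 6
C→D: (4)(1) − (-3)(2) = 10
D→E: (-3)(-5) − (0)(1) = 15
E→F: (0)(-3) − (4)(-5) = 20
F→A: (4)(-3) − (5)(-3) = 3
Σ = 74
Area = |Σ|/2 = 37.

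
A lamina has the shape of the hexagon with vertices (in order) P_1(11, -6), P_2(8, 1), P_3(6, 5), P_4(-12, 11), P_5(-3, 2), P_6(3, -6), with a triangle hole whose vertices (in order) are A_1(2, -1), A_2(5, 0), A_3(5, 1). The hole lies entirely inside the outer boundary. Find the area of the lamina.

142.5

Outer boundary:
Σ = (59) + (34) + (126) + (9) + (12) + (48) = 288
Area = |Σ|/2 = 144.
Hole:
Apply the surveyor's formula: 2A = Σ (x_i·y_{i+1} − x_{i+1}·y_i), indices taken mod 3.
A_1→A_2: (2)(0) − (5)(-1) = 5
A_2→A_3: (5)(1) − (5)(0) = 5
A_3→A_1: (5)(-1) − (2)(1) = -7
Σ = 3
Area = |Σ|/2 = 1.5.
Net area = 144 − 1.5 = 142.5.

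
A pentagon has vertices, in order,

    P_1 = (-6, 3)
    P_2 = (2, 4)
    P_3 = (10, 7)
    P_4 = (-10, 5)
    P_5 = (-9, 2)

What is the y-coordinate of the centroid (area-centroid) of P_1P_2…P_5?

174/37

Apply the shoelace formula. First the cross-terms c_i = x_i·y_{i+1} − x_{i+1}·y_i:
  -30, -26, 120, 25, -15  ⇒  2A = 74, A = 37.
Then Σ (y_i + y_{i+1})·c_i = 1044, so ȳ = 1044 / (6·37) = 174/37.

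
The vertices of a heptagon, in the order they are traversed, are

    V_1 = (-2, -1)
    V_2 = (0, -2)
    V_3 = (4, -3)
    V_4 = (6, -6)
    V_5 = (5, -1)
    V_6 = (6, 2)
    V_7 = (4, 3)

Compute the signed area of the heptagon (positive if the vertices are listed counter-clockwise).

29

Cross-terms: 4, 8, -6, 24, 16, 10, 2  ⇒  Σ = 58
Signed area = Σ/2 = 29 (positive ⇒ counter-clockwise traversal).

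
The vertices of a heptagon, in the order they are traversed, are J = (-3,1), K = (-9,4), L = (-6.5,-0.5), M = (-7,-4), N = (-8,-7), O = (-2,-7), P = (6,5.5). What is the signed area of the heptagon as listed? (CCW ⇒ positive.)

Σ = (-3) + (30.5) + (22.5) + (17) + (42) + (31) + (22.5) = 162.5
Signed area = Σ/2 = 81.25 (positive ⇒ counter-clockwise traversal).

81.25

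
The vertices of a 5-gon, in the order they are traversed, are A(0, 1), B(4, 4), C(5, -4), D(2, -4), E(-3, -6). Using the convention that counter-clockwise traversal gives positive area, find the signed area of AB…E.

Apply the shoelace (surveyor's) formula: 2A = Σ (x_i·y_{i+1} − x_{i+1}·y_i), indices taken mod 5.
Σ = (-4) + (-36) + (-12) + (-24) + (-3) = -79
Signed area = Σ/2 = -39.5 (negative ⇒ clockwise traversal).

-39.5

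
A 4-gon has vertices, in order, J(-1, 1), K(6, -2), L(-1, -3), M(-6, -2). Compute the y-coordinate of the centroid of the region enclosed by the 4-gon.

Apply the shoelace formula. First the cross-terms c_i = x_i·y_{i+1} − x_{i+1}·y_i:
  -4, -20, -16, -8  ⇒  2A = -48, A = -24.
Then Σ (y_i + y_{i+1})·c_i = 192, so ȳ = 192 / (6·(-24)) = -4/3.

-4/3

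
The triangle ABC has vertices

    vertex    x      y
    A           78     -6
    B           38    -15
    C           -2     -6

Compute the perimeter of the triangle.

162

|AB| = √((-40)² + (-9)²) = √1681 = 41
|BC| = √((-40)² + (9)²) = √1681 = 41
|CA| = √((80)² + (0)²) = √6400 = 80
Perimeter = 41 + 41 + 80 = 162.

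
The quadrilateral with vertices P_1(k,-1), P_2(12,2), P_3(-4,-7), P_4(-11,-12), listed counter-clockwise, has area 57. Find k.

14

Write out the shoelace sum; only the two edges meeting at P_1 involve k:
2·Area = [((-11)·(-1) − k·(-12)) + (k·2 − 12·(-1))] + -105
       = 14·k + -82 = 114
⇒ k = 14.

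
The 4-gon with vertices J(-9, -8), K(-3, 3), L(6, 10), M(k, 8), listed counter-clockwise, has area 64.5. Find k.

Write out the shoelace sum; only the two edges meeting at M involve k:
2·Area = [(6·8 − k·10) + (k·(-8) − (-9)·8)] + -99
       = -18·k + 21 = 129
⇒ k = -6.

-6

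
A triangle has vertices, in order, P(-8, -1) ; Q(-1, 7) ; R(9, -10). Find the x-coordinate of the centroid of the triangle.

0

Apply the shoelace (surveyor's) formula. First the cross-terms c_i = x_i·y_{i+1} − x_{i+1}·y_i:
  -57, -53, -89  ⇒  2A = -199, A = -99.5.
Then Σ (x_i + x_{i+1})·c_i = 0, so x̄ = 0 / (6·(-99.5)) = 0.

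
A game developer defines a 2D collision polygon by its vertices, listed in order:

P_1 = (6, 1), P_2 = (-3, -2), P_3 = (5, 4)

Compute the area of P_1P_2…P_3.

15

Apply Gauss's area formula: 2A = Σ (x_i·y_{i+1} − x_{i+1}·y_i), indices taken mod 3.
Cross-terms: -9, -2, -19  ⇒  Σ = -30
Area = |Σ|/2 = 15.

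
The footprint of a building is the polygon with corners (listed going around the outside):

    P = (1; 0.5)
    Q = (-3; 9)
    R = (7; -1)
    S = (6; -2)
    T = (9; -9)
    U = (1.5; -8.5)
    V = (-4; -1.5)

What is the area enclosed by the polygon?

96.625

Apply Gauss's area formula: 2A = Σ (x_i·y_{i+1} − x_{i+1}·y_i), indices taken mod 7.
P→Q: (1)(9) − (-3)(0.5) = 10.5
Q→R: (-3)(-1) − (7)(9) = -60
R→S: (7)(-2) − (6)(-1) = -8
S→T: (6)(-9) − (9)(-2) = -36
T→U: (9)(-8.5) − (1.5)(-9) = -63
U→V: (1.5)(-1.5) − (-4)(-8.5) = -36.25
V→P: (-4)(0.5) − (1)(-1.5) = -0.5
Σ = -193.25
Area = |Σ|/2 = 96.625.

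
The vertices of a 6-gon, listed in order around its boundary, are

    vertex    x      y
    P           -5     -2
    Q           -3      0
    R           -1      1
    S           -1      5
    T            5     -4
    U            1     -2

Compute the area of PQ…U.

Apply the surveyor's formula: 2A = Σ (x_i·y_{i+1} − x_{i+1}·y_i), indices taken mod 6.
Σ = (-6) + (-3) + (-4) + (-21) + (-6) + (-12) = -52
Area = |Σ|/2 = 26.

26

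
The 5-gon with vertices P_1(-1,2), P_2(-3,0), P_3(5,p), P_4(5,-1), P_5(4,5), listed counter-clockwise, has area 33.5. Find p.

-3

The doubled signed area Σ (x_i y_{i+1} − x_{i+1} y_i) is linear in p.
With p=0 it equals 43; the coefficient of p is -8 (from the two edges through P_3).
So -8·p + 43 = 2·33.5 = 67 ⇒ p = -3.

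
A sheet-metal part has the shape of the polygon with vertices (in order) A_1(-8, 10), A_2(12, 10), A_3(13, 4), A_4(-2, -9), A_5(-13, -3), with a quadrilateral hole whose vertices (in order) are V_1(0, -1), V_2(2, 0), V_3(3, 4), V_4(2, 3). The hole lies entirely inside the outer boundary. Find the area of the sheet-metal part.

323.5

Outer boundary:
Cross-terms: -200, -82, -109, -111, -154  ⇒  Σ = -656
Area = |Σ|/2 = 328.
Hole:
V_1→V_2: (0)(0) − (2)(-1) = 2
V_2→V_3: (2)(4) − (3)(0) = 8
V_3→V_4: (3)(3) − (2)(4) = 1
V_4→V_1: (2)(-1) − (0)(3) = -2
Σ = 9
Area = |Σ|/2 = 4.5.
Net area = 328 − 4.5 = 323.5.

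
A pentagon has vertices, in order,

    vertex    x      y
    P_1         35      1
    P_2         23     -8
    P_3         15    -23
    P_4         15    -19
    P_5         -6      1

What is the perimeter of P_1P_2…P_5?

|P_1P_2| = √((-12)² + (-9)²) = √225 = 15
|P_2P_3| = √((-8)² + (-15)²) = √289 = 17
|P_3P_4| = √((0)² + (4)²) = √16 = 4
|P_4P_5| = √((-21)² + (20)²) = √841 = 29
|P_5P_1| = √((41)² + (0)²) = √1681 = 41
Perimeter = 15 + 17 + 4 + 29 + 41 = 106.

106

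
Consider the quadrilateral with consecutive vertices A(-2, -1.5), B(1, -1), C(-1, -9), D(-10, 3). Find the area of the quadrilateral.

Apply the surveyor's formula: 2A = Σ (x_i·y_{i+1} − x_{i+1}·y_i), indices taken mod 4.
A→B: (-2)(-1) − (1)(-1.5) = 3.5
B→C: (1)(-9) − (-1)(-1) = -10
C→D: (-1)(3) − (-10)(-9) = -93
D→A: (-10)(-1.5) − (-2)(3) = 21
Σ = -78.5
Area = |Σ|/2 = 39.25.

39.25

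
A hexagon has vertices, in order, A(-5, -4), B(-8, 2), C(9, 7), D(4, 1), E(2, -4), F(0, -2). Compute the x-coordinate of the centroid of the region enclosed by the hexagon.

Apply the surveyor's formula. First the cross-terms c_i = x_i·y_{i+1} − x_{i+1}·y_i:
  -42, -74, -19, -18, -4, -10  ⇒  2A = -167, A = -83.5.
Then Σ (x_i + x_{i+1})·c_i = 159, so x̄ = 159 / (6·(-83.5)) = -53/167.

-53/167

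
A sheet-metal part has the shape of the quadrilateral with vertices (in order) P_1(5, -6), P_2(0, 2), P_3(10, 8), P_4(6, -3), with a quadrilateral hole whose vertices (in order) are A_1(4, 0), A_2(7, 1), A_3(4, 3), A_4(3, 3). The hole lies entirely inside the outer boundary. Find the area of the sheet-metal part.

48.5

Outer boundary:
Apply Gauss's area formula: 2A = Σ (x_i·y_{i+1} − x_{i+1}·y_i), indices taken mod 4.
Σ = (10) + (-20) + (-78) + (-21) = -109
Area = |Σ|/2 = 54.5.
Hole:
Cross-terms: 4, 17, 3, -12  ⇒  Σ = 12
Area = |Σ|/2 = 6.
Net area = 54.5 − 6 = 48.5.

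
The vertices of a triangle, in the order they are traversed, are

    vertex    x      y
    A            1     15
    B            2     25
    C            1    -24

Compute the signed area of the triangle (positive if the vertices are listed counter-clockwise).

-19.5

A→B: (1)(25) − (2)(15) = -5
B→C: (2)(-24) − (1)(25) = -73
C→A: (1)(15) − (1)(-24) = 39
Σ = -39
Signed area = Σ/2 = -19.5 (negative ⇒ clockwise traversal).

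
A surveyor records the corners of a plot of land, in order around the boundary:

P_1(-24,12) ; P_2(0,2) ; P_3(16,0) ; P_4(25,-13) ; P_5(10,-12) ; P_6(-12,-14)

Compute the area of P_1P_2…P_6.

611

Cross-terms: -48, -32, -208, -170, -284, -480  ⇒  Σ = -1222
Area = |Σ|/2 = 611.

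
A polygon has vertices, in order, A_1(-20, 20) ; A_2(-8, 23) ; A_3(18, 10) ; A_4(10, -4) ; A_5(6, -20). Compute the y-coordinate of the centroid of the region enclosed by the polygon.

Apply the shoelace (surveyor's) formula. First the cross-terms c_i = x_i·y_{i+1} − x_{i+1}·y_i:
  -300, -494, -172, -176, -280  ⇒  2A = -1422, A = -711.
Then Σ (y_i + y_{i+1})·c_i = -26010, so ȳ = -26010 / (6·(-711)) = 1445/237.

1445/237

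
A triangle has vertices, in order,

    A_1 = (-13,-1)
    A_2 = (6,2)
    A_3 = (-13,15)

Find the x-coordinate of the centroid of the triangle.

-20/3

Apply the surveyor's formula. First the cross-terms c_i = x_i·y_{i+1} − x_{i+1}·y_i:
  -20, 116, 208  ⇒  2A = 304, A = 152.
Then Σ (x_i + x_{i+1})·c_i = -6080, so x̄ = -6080 / (6·152) = -20/3.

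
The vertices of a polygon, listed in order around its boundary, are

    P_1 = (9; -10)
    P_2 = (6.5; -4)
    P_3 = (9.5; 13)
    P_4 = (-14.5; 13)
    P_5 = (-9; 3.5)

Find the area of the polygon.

Apply the shoelace formula: 2A = Σ (x_i·y_{i+1} − x_{i+1}·y_i), indices taken mod 5.
P_1→P_2: (9)(-4) − (6.5)(-10) = 29
P_2→P_3: (6.5)(13) − (9.5)(-4) = 122.5
P_3→P_4: (9.5)(13) − (-14.5)(13) = 312
P_4→P_5: (-14.5)(3.5) − (-9)(13) = 66.25
P_5→P_1: (-9)(-10) − (9)(3.5) = 58.5
Σ = 588.25
Area = |Σ|/2 = 294.125.

294.125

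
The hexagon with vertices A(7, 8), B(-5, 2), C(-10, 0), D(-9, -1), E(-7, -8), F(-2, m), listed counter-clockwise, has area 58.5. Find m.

0

The doubled signed area Σ (x_i y_{i+1} − x_{i+1} y_i) is linear in m.
With m=0 it equals 117; the coefficient of m is -14 (from the two edges through F).
So -14·m + 117 = 2·58.5 = 117 ⇒ m = 0.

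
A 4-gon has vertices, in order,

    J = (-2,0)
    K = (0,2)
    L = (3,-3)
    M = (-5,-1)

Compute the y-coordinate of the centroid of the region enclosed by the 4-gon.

Apply the shoelace formula. First the cross-terms c_i = x_i·y_{i+1} − x_{i+1}·y_i:
  -4, -6, -18, -2  ⇒  2A = -30, A = -15.
Then Σ (y_i + y_{i+1})·c_i = 72, so ȳ = 72 / (6·(-15)) = -0.8.

-0.8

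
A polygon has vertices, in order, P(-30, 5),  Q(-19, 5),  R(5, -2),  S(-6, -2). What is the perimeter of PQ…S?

|PQ| = √((11)² + (0)²) = √121 = 11
|QR| = √((24)² + (-7)²) = √625 = 25
|RS| = √((-11)² + (0)²) = √121 = 11
|SP| = √((-24)² + (7)²) = √625 = 25
Perimeter = 11 + 25 + 11 + 25 = 72.

72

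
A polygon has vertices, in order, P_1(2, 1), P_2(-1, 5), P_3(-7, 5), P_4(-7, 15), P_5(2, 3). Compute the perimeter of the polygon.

38

|P_1P_2| = √((-3)² + (4)²) = √25 = 5
|P_2P_3| = √((-6)² + (0)²) = √36 = 6
|P_3P_4| = √((0)² + (10)²) = √100 = 10
|P_4P_5| = √((9)² + (-12)²) = √225 = 15
|P_5P_1| = √((0)² + (-2)²) = √4 = 2
Perimeter = 5 + 6 + 10 + 15 + 2 = 38.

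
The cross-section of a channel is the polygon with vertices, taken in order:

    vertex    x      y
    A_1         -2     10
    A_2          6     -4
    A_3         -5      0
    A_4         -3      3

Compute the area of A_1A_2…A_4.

Σ = (-52) + (-20) + (-15) + (-24) = -111
Area = |Σ|/2 = 55.5.

55.5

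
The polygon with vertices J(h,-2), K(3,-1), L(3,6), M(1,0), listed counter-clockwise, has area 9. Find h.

The doubled signed area Σ (x_i y_{i+1} − x_{i+1} y_i) is linear in h.
With h=0 it equals 19; the coefficient of h is -1 (from the two edges through J).
So -1·h + 19 = 2·9 = 18 ⇒ h = 1.

1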